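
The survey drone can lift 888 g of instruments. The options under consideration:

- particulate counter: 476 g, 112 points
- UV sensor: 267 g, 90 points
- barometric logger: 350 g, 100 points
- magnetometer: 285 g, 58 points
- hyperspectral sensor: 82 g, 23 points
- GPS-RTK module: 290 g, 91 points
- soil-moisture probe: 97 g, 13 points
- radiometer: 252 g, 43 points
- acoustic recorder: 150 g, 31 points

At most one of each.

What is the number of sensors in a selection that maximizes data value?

The maximum data value within 888 g is 248.
One optimal bundle: UV sensor + hyperspectral sensor + GPS-RTK module + soil-moisture probe + acoustic recorder (886 g).
Any selection reaching 248 contains exactly 5 sensors.

5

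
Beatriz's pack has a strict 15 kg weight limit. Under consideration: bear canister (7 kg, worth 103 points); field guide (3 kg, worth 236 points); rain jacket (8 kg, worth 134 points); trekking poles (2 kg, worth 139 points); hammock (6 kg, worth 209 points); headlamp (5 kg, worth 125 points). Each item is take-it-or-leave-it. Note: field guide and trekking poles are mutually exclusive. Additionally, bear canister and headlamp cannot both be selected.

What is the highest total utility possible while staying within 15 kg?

570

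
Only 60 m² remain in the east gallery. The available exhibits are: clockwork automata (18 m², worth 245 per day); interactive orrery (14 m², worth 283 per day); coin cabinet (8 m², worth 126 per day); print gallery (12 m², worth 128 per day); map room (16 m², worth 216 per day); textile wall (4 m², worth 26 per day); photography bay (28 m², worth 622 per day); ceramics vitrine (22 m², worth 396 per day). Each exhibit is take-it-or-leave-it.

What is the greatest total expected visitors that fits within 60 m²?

1150

By expected visitors per m²: photography bay 22.21, interactive orrery 20.21, ceramics vitrine 18.00, coin cabinet 15.75 lead.
Taking the top-ratio exhibits first gives interactive orrery + coin cabinet + textile wall + photography bay for 1057 (54 m²).
The 12 m² tied up in coin cabinet and textile wall is better spent on clockwork automata — total rises to 1150 (60 m²).
Nothing else within 60 m² beats 1150.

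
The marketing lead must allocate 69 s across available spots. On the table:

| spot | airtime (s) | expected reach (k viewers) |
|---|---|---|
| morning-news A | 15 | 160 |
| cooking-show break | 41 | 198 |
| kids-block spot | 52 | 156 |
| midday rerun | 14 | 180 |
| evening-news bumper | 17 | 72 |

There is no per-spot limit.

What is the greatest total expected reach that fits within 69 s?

720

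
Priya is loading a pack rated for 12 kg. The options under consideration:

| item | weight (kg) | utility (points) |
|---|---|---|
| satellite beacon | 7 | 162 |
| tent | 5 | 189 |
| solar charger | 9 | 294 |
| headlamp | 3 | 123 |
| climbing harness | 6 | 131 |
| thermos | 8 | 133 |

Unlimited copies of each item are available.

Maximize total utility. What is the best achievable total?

492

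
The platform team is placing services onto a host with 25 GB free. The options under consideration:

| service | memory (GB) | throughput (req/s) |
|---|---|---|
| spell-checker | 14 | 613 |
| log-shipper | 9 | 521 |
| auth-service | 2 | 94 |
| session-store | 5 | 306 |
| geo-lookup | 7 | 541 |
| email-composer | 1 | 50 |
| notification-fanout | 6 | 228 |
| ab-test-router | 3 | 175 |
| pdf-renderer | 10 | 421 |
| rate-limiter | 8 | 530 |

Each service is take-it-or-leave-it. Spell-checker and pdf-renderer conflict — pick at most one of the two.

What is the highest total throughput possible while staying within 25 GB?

1646

Ranking by ratio (throughput/GB): geo-lookup 77.29, rate-limiter 66.25, session-store 61.20, ab-test-router 58.33.
Taking the top-ratio services first gives session-store + geo-lookup + email-composer + ab-test-router + rate-limiter for 1602 (24 GB).
Dropping email-composer frees 1 GB; slotting in auth-service (2 GB) lifts the total to 1646 at 25 GB.
Runner-up log-shipper + geo-lookup + email-composer + rate-limiter tops out at 1642.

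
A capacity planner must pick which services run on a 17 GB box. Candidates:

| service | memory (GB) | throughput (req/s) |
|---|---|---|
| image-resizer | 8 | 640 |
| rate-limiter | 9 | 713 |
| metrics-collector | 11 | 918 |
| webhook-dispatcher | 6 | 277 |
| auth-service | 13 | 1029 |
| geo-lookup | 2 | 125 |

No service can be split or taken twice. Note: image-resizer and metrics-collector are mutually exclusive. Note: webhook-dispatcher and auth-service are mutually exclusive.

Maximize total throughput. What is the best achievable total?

By throughput per GB: metrics-collector 83.45, image-resizer 80.00, rate-limiter 79.22 lead.
The ratio heuristic lands on metrics-collector + geo-lookup (1043) but leaves 4 GB idle.
Dropping metrics-collector and geo-lookup frees 13 GB; slotting in image-resizer + rate-limiter (17 GB) lifts the total to 1353 at 17 GB.
The closest alternative, metrics-collector + webhook-dispatcher, reaches only 1195.

1353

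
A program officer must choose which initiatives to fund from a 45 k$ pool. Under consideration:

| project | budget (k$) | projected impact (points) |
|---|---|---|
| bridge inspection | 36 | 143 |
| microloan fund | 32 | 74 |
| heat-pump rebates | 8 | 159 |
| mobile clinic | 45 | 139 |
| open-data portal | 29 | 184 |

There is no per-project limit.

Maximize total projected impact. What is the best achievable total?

795

Taking 5×heat-pump rebates: 40 k$ used, 795 in projected impact.
That's the maximum — no swap from here does better than 795.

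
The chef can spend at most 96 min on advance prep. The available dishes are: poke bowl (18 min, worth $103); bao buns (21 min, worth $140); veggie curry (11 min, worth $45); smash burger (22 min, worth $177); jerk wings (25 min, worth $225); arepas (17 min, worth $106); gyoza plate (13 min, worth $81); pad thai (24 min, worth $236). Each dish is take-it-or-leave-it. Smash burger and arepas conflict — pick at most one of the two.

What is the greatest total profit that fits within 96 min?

778

Ranking by ratio (profit/min): pad thai 9.83, jerk wings 9.00, smash burger 8.05, bao buns 6.67.
Bao buns + smash burger + jerk wings + pad thai uses 92 of the 96 min and totals 778.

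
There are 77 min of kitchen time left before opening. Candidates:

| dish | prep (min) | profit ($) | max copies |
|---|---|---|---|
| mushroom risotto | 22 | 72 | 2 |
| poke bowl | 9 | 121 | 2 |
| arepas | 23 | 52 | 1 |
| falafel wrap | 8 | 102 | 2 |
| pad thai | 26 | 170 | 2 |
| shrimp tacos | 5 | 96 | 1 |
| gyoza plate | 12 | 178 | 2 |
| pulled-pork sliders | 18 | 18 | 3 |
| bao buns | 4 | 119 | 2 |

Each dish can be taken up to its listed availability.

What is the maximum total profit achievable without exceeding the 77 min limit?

1136

Best packing: 2×poke bowl + 2×falafel wrap + shrimp tacos + 2×gyoza plate + 2×bao buns — 71 min, 1136 total.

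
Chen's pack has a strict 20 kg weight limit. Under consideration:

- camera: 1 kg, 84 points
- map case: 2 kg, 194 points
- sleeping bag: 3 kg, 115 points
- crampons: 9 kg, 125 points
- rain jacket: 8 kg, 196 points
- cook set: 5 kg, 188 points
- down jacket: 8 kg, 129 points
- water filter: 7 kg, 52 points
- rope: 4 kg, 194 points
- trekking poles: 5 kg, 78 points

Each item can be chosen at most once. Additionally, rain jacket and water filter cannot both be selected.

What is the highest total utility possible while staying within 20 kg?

856

Taking the top-ratio items first gives camera + map case + sleeping bag + cook set + rope + trekking poles for 853 (20 kg).
The 8 kg tied up in sleeping bag and trekking poles is better spent on rain jacket — total rises to 856 (20 kg).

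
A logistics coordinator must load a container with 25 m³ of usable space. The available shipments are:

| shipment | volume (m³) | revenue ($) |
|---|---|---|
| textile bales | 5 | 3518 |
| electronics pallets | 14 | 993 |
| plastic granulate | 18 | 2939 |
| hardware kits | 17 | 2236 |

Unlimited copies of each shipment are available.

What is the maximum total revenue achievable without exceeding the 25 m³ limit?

17590

Best packing: 5×textile bales — 25 m³, 17590 total.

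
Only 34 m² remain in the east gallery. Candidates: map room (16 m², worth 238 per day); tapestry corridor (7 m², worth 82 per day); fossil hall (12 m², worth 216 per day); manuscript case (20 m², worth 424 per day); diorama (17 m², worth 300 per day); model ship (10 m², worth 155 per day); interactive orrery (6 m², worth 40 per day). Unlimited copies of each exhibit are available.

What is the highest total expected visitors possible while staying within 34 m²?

By expected visitors per m²: manuscript case 21.20, fossil hall 18.00, diorama 17.65, model ship 15.50 lead.
Best packing: fossil hall + manuscript case — 32 m², 640 total.
That's the maximum — no swap from here does better than 640.

640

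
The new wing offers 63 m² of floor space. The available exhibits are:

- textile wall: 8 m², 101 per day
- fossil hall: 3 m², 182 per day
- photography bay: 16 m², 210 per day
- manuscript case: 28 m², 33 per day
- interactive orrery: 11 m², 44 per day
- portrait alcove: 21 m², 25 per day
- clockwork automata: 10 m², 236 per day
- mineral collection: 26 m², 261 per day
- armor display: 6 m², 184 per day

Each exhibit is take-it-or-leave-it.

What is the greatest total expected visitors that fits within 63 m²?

A density-first pass picks textile wall + fossil hall + photography bay + interactive orrery + clockwork automata + armor display — 957 at 54 m².
Dropping textile wall and interactive orrery frees 19 m²; slotting in mineral collection (26 m²) lifts the total to 1073 at 61 m².

1073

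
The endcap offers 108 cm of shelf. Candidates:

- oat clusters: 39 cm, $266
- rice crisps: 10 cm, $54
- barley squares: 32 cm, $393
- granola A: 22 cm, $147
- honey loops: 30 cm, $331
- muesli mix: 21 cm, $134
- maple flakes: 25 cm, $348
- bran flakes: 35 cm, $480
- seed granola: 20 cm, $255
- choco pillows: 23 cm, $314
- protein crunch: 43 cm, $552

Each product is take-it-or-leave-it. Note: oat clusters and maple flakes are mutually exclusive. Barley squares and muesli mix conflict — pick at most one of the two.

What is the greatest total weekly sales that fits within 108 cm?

By weekly sales per cm: maple flakes 13.92, bran flakes 13.71, choco pillows 13.65 lead.
Taking maple flakes + bran flakes + seed granola + choco pillows: 103 cm used, 1397 in weekly sales.
Runner-up honey loops + bran flakes + seed granola + choco pillows tops out at 1380.

1397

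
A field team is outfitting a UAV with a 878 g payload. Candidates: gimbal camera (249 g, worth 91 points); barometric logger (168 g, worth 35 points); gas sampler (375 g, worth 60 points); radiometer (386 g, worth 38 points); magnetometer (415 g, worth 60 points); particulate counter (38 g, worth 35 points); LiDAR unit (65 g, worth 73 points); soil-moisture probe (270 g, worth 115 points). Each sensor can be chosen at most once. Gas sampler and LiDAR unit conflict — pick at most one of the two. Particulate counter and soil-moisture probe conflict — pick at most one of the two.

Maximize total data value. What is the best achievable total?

314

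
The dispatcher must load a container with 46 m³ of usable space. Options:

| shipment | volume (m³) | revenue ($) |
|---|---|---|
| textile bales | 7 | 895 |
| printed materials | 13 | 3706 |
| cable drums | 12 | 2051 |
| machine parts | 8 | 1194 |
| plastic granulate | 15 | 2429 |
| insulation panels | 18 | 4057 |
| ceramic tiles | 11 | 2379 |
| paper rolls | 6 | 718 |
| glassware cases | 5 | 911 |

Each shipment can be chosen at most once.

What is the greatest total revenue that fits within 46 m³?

10192

Filling by ratio: printed materials + insulation panels + ceramic tiles for 10142, with 4 m³ left unused.
Replace ceramic tiles with plastic granulate: the trade gains 50 net, giving 10192 at 46 m³.
Next best is printed materials + insulation panels + ceramic tiles at 10142 (42 m³) — short by 50.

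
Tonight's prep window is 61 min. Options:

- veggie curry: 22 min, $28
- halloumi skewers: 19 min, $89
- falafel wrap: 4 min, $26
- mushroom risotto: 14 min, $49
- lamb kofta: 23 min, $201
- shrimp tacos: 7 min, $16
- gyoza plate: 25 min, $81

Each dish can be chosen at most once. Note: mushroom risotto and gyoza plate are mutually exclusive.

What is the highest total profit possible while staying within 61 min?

365

Ranking by ratio (profit/min): lamb kofta 8.74, falafel wrap 6.50, halloumi skewers 4.68.
Halloumi skewers + falafel wrap + mushroom risotto + lamb kofta uses 60 of the 61 min and totals 365.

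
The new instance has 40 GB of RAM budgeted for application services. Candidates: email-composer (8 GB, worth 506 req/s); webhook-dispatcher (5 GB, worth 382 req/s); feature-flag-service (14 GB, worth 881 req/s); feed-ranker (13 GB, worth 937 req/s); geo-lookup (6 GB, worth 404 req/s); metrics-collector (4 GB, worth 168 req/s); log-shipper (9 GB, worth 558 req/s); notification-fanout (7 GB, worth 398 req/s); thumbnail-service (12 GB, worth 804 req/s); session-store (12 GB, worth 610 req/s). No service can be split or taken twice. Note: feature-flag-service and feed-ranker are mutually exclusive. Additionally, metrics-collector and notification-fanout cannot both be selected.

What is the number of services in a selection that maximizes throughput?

4

The maximum throughput within 40 GB is 2703.
For example feed-ranker + geo-lookup + log-shipper + thumbnail-service achieves it, using 40 GB.
All optima have 4 services.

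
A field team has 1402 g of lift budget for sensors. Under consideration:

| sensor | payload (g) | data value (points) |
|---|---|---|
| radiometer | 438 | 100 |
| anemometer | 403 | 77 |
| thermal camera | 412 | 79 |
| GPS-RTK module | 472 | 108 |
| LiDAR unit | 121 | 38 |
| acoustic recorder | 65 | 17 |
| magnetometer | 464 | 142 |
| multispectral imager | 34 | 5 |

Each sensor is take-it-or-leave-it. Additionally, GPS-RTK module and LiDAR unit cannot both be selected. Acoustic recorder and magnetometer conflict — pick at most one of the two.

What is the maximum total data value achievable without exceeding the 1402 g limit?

350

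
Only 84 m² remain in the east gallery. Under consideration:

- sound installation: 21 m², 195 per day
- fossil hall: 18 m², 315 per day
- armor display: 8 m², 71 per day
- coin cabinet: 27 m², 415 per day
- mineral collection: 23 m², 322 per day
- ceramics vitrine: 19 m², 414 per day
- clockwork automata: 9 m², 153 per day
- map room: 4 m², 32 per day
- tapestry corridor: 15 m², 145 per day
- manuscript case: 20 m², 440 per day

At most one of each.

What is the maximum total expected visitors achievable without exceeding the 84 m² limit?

1584

Ranking by ratio (expected visitors/m²): manuscript case 22.00, ceramics vitrine 21.79, fossil hall 17.50.
Taking the top-ratio exhibits first gives fossil hall + ceramics vitrine + clockwork automata + tapestry corridor + manuscript case for 1467 (81 m²).
The 24 m² tied up in clockwork automata and tapestry corridor is better spent on coin cabinet — total rises to 1584 (84 m²).
No other feasible combination exceeds 1584.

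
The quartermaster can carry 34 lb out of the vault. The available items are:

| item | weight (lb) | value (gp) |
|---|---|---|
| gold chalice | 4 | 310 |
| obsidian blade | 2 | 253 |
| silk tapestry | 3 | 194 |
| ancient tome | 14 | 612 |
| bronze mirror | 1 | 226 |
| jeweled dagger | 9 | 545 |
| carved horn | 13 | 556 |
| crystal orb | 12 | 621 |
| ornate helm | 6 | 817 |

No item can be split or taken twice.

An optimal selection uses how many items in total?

6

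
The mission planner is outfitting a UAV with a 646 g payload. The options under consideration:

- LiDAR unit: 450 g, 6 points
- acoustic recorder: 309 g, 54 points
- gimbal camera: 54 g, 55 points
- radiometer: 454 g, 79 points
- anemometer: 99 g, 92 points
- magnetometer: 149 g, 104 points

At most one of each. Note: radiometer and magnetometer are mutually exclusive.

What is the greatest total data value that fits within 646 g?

305

Taking acoustic recorder + gimbal camera + anemometer + magnetometer: 611 g used, 305 in data value.
Next best is gimbal camera + anemometer + magnetometer at 251 (302 g) — short by 54.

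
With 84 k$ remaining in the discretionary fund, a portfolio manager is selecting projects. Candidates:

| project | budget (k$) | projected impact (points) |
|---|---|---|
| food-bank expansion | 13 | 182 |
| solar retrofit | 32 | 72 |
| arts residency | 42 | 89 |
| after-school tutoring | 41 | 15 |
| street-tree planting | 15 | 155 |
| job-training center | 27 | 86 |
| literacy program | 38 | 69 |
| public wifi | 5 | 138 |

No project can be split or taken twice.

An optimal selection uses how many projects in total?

4

The maximum projected impact within 84 k$ is 564.
food-bank expansion + arts residency + street-tree planting + public wifi hits 564 at 75 k$.
All optima have 4 projects.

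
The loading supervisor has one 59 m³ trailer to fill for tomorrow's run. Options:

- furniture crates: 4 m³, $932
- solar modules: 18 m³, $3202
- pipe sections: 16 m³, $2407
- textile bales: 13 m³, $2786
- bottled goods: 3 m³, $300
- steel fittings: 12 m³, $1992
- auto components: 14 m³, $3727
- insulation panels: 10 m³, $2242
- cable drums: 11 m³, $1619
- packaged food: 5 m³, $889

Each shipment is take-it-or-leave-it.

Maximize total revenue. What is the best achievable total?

Best packing: furniture crates + solar modules + textile bales + auto components + insulation panels — 59 m³, 12889 total.
The closest alternative, furniture crates + textile bales + steel fittings + auto components + insulation panels + packaged food, reaches only 12568.

12889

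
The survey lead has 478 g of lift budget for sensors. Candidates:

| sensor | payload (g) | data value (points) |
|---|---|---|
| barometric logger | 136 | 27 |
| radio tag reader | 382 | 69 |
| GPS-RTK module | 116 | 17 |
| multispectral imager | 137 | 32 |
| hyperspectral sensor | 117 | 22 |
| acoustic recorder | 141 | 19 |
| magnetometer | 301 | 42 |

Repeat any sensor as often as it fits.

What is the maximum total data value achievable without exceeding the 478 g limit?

The ratio ordering already packs tightly: 3×multispectral imager, 411 g, 96.
The spare 67 g is too small for any remaining sensor, and no exchange beats 96.

96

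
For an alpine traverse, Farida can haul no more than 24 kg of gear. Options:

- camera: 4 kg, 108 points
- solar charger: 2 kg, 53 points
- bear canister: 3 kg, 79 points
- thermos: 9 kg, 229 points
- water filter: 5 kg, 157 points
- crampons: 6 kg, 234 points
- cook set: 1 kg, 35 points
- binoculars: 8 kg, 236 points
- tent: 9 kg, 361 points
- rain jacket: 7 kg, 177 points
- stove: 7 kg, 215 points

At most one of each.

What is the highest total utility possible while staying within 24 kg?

866

Ranking by ratio (utility/kg): tent 40.11, crampons 39.00, cook set 35.00, water filter 31.40.
The ratio heuristic lands on solar charger + water filter + crampons + cook set + tent (840) but leaves 1 kg idle.
Dropping solar charger frees 2 kg; slotting in bear canister (3 kg) lifts the total to 866 at 24 kg.
Crampons + cook set + binoculars + tent (24 kg) also reaches 866 — a tie, but nothing goes higher.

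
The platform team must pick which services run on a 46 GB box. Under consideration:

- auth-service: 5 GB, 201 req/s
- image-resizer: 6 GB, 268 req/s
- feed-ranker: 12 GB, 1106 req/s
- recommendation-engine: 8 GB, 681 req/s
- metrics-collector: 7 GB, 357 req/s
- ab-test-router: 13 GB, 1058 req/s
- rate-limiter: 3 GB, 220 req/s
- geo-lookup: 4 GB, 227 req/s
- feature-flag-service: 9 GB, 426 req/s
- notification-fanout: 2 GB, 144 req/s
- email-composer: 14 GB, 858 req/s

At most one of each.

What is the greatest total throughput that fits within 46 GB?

A density-first pass picks feed-ranker + recommendation-engine + ab-test-router + rate-limiter + geo-lookup + notification-fanout — 3436 at 42 GB.
Replace rate-limiter with metrics-collector: the trade gains 137 net, giving 3573 at 46 GB.
Every other selection either busts 46 GB or fails to beat 3573.

3573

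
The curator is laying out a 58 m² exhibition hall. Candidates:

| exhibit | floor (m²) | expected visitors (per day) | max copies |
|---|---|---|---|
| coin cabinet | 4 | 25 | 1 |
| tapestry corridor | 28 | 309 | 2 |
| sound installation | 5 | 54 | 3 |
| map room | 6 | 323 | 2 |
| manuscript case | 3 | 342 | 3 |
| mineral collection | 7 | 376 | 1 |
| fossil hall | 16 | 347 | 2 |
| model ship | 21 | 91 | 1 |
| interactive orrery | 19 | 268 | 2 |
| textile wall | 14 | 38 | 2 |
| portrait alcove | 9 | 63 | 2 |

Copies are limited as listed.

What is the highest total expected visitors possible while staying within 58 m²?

2528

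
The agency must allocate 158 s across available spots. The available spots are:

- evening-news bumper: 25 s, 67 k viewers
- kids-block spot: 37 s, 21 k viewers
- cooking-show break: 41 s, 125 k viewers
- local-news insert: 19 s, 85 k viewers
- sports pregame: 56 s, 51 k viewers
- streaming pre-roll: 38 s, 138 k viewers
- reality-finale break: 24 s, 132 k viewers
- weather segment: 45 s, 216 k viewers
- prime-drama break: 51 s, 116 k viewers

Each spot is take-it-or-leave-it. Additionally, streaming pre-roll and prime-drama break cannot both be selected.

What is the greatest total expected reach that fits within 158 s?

638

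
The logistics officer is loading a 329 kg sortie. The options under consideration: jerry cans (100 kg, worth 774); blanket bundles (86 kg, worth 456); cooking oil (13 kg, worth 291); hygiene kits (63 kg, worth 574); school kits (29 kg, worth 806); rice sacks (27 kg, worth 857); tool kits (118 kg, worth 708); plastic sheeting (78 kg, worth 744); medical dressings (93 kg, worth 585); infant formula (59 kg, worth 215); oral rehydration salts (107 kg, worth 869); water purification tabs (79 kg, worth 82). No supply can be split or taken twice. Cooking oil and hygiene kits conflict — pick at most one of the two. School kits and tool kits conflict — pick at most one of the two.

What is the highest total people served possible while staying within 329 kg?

Jerry cans + hygiene kits + school kits + rice sacks + oral rehydration salts uses 326 of the 329 kg and totals 3880.
An exhaustive check of the 4096 subsets confirms 3880.

3880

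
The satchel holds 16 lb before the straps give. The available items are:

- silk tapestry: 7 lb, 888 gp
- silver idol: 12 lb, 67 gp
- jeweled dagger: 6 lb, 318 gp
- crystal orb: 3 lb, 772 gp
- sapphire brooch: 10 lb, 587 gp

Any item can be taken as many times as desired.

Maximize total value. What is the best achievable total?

3860

Best packing: 5×crystal orb — 15 lb, 3860 total.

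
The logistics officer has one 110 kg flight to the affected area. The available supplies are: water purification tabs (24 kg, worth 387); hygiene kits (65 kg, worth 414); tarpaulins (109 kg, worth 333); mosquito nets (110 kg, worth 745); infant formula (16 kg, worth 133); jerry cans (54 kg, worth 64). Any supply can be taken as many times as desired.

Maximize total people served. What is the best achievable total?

1548

Ranking by ratio (people served/kg): water purification tabs 16.12, infant formula 8.31, mosquito nets 6.77.
The ratio ordering already packs tightly: 4×water purification tabs, 96 kg, 1548.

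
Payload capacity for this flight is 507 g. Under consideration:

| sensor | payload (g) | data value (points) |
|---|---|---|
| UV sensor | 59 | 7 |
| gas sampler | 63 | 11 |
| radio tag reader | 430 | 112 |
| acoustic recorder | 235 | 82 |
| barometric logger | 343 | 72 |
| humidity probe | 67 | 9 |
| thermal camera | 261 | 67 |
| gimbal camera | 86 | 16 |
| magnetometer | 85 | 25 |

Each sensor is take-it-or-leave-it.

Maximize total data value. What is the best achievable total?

149

Filling by ratio: gas sampler + acoustic recorder + gimbal camera + magnetometer for 134, with 38 g left unused.
The 234 g tied up in gas sampler and gimbal camera and magnetometer is better spent on thermal camera — total rises to 149 (496 g).
Next best is gas sampler + acoustic recorder + gimbal camera + magnetometer at 134 (469 g) — short by 15.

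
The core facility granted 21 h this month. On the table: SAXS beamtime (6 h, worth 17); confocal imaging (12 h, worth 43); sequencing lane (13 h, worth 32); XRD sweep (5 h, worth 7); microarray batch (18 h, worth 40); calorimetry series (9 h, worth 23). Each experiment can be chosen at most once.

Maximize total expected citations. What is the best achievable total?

66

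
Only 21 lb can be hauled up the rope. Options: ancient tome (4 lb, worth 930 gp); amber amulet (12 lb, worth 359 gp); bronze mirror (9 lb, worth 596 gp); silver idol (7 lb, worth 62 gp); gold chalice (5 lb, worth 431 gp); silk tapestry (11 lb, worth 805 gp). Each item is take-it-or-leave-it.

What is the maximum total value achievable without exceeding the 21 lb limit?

Density check — ancient tome 232.50, gold chalice 86.20, silk tapestry 73.18, bronze mirror 66.22 are the best per lb.
Taking ancient tome + gold chalice + silk tapestry: 20 lb used, 2166 in value.
That's the maximum — no swap from here does better than 2166.

2166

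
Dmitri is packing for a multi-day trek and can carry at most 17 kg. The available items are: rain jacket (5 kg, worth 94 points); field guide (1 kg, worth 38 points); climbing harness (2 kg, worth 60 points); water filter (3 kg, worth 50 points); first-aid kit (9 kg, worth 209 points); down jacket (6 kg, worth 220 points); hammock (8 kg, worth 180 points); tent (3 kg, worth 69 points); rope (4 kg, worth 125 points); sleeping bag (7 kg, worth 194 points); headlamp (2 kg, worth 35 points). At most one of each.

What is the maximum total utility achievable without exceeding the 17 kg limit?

539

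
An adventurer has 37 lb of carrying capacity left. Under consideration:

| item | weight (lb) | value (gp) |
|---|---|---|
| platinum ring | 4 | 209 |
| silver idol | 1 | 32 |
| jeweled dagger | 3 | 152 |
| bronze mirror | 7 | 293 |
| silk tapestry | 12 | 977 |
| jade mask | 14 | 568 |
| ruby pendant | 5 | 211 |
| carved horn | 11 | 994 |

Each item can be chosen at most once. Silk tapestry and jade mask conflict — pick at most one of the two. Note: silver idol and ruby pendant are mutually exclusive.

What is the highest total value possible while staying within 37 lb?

Ranking by ratio (value/lb): carved horn 90.36, silk tapestry 81.42, platinum ring 52.25.
Platinum ring + jeweled dagger + bronze mirror + silk tapestry + carved horn uses 37 of the 37 lb and totals 2625.

2625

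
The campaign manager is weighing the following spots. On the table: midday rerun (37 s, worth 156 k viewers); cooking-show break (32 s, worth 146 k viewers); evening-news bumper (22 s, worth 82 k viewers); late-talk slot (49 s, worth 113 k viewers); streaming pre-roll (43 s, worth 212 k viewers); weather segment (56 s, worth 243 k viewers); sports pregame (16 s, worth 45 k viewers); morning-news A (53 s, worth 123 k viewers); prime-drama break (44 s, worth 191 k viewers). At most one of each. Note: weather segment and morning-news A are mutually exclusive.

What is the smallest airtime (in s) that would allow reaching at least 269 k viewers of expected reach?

65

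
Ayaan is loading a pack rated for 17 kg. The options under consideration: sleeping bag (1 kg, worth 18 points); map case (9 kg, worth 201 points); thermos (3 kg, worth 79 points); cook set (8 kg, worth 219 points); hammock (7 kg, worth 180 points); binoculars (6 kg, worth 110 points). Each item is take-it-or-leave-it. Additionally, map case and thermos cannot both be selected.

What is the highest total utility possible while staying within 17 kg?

By utility per kg: cook set 27.38, thermos 26.33, hammock 25.71 lead.
Taking the top-ratio items first gives thermos + cook set + binoculars for 408 (17 kg).
The 9 kg tied up in thermos and binoculars is better spent on map case — total rises to 420 (17 kg).
An exhaustive check of the 64 subsets confirms 420.

420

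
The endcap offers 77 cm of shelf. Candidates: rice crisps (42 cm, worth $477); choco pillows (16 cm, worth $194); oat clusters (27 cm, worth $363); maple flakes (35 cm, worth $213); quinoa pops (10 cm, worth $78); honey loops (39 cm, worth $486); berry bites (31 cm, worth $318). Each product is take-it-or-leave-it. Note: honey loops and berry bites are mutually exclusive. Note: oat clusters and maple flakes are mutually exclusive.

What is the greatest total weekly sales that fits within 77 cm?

Oat clusters + quinoa pops + honey loops uses 76 of the 77 cm and totals 927.

927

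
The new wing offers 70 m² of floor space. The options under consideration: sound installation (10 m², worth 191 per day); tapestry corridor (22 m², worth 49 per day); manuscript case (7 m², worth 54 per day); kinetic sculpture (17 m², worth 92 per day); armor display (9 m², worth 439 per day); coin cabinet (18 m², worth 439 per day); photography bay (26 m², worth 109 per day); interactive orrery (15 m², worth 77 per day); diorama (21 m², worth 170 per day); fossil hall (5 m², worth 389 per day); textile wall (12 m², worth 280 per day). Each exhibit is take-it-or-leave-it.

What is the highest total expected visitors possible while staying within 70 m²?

1815

Filling by ratio: sound installation + manuscript case + armor display + coin cabinet + fossil hall + textile wall for 1792, with 9 m² left unused.
Dropping manuscript case frees 7 m²; slotting in interactive orrery (15 m²) lifts the total to 1815 at 69 m².
Every other selection either busts 70 m² or fails to beat 1815.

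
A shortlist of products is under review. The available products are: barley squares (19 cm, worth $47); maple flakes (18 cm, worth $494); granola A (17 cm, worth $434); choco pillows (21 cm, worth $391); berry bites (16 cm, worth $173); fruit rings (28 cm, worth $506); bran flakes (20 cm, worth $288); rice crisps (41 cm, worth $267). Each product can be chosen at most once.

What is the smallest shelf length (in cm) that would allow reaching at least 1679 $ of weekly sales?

83

Minimise cm subject to total weekly sales ≥ 1679.
maple flakes + granola A + fruit rings + bran flakes reaches 1722 using 83 cm.
No combination under 83 cm hits 1679.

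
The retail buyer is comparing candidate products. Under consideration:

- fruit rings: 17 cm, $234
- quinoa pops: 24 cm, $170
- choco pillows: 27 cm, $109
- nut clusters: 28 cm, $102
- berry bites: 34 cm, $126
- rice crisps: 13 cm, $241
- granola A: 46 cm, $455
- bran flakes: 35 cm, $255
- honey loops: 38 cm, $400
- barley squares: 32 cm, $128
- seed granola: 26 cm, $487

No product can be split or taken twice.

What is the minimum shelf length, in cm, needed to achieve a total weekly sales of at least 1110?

77

Look for the lowest-shelf combination reaching 1110.
rice crisps + honey loops + seed granola reaches 1128 using 77 cm.
Below 77 cm the best achievable stays under 1110.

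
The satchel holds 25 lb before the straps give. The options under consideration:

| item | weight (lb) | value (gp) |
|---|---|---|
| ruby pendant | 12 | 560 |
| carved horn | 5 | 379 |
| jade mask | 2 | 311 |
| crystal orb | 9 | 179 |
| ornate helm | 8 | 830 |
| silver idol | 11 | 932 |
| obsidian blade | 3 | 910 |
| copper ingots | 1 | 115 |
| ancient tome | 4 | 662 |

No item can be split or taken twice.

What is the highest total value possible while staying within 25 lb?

Taking carved horn + jade mask + ornate helm + obsidian blade + copper ingots + ancient tome: 23 lb used, 3207 in value.
That's the maximum — no swap from here does better than 3207.

3207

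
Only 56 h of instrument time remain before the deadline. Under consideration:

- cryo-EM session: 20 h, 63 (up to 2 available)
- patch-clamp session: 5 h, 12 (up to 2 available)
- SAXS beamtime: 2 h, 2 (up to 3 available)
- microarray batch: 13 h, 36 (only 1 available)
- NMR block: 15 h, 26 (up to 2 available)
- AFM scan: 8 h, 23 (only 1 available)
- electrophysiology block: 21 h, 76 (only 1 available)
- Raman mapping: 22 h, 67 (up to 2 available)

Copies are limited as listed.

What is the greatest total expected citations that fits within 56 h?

179

Ranking by ratio (expected citations/h): electrophysiology block 3.62, cryo-EM session 3.15, Raman mapping 3.05.
A density-first pass picks cryo-EM session + patch-clamp session + SAXS beamtime + AFM scan + electrophysiology block — 176 at 56 h.
But microarray batch + electrophysiology block + Raman mapping fits in 56 h and reaches 179.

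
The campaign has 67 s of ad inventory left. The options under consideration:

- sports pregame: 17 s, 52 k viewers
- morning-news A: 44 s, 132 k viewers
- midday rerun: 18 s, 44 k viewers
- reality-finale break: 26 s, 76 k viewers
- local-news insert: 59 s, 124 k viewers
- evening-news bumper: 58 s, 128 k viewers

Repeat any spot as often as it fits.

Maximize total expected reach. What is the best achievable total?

Filling by ratio: 3×sports pregame for 156, with 16 s left unused.
The 34 s tied up in 2×sports pregame is better spent on morning-news A — total rises to 184 (61 s).

184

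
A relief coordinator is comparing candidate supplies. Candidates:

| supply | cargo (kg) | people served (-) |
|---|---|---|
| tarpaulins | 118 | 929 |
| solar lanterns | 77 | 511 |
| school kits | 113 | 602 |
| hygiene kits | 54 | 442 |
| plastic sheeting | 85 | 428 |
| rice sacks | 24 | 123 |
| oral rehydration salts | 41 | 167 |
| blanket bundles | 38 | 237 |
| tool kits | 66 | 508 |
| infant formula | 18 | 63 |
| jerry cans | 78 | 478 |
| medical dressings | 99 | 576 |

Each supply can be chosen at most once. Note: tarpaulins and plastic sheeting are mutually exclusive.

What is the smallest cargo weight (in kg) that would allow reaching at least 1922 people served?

256

Minimise kg subject to total people served ≥ 1922.
tarpaulins + hygiene kits + tool kits + infant formula: 1942 people served at 256 kg.
No combination under 256 kg hits 1922.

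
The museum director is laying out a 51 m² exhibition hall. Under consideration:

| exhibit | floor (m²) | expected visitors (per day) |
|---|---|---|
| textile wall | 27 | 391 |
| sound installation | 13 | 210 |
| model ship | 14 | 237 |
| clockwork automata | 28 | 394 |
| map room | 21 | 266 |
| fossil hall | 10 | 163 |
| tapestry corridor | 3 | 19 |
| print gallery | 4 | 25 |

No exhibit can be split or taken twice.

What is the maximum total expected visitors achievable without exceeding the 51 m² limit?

791

Ranking by ratio (expected visitors/m²): model ship 16.93, fossil hall 16.30, sound installation 16.15.
Greedy by ratio would take sound installation + model ship + fossil hall + tapestry corridor + print gallery: 44 m² used, total 654.
Dropping sound installation and tapestry corridor and print gallery frees 20 m²; slotting in textile wall (27 m²) lifts the total to 791 at 51 m².
An exhaustive check of the 256 subsets confirms 791.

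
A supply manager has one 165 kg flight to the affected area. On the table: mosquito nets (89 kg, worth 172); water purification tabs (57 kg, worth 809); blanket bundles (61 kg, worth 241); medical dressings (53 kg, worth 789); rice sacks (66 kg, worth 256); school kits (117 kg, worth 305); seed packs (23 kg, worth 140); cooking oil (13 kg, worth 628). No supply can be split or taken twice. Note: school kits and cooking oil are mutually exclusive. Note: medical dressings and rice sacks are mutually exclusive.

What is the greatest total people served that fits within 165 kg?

2366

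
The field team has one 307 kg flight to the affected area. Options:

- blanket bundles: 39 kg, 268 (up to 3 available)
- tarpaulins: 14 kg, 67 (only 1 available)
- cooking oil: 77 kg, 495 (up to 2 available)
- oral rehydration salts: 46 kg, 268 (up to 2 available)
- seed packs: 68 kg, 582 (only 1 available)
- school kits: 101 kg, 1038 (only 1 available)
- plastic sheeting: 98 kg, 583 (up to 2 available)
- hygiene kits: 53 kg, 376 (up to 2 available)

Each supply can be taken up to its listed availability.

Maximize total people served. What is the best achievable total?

2532

The ratio heuristic lands on tarpaulins + seed packs + school kits + 2×hygiene kits (2439) but leaves 18 kg idle.
Replace tarpaulins and hygiene kits with blanket bundles + oral rehydration salts: the trade gains 93 net, giving 2532 at 307 kg.
Nothing else within 307 kg beats 2532.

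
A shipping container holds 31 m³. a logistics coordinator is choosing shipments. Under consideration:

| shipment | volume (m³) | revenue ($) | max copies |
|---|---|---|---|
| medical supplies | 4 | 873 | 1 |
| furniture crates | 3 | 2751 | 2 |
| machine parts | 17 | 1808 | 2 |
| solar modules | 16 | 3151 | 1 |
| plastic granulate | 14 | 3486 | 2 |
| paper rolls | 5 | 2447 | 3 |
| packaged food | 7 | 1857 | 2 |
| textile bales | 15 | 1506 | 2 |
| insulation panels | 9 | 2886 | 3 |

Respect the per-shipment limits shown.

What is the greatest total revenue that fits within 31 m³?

15729

The ratio ordering already packs tightly: 2×furniture crates + 3×paper rolls + insulation panels, 30 m³, 15729.
That's the maximum — no swap from here does better than 15729.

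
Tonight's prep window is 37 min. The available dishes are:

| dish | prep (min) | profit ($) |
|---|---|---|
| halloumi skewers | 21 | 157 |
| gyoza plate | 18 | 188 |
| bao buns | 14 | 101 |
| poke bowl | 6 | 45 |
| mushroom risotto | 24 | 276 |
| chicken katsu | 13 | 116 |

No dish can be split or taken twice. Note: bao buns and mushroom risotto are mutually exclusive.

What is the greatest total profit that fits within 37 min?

392

Mushroom risotto + chicken katsu uses 37 of the 37 min and totals 392.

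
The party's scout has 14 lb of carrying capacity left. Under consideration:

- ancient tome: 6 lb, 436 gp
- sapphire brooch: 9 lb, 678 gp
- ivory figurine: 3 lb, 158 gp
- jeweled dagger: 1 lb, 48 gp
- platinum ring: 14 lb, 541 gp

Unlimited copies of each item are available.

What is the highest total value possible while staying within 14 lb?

Density check — sapphire brooch 75.33, ancient tome 72.67, ivory figurine 52.67, jeweled dagger 48.00 are the best per lb.
Taking the top-ratio items first gives sapphire brooch + ivory figurine + 2×jeweled dagger for 932 (14 lb).
Dropping sapphire brooch and ivory figurine frees 12 lb; slotting in 2×ancient tome (12 lb) lifts the total to 968 at 14 lb.
That's the maximum — no swap from here does better than 968.

968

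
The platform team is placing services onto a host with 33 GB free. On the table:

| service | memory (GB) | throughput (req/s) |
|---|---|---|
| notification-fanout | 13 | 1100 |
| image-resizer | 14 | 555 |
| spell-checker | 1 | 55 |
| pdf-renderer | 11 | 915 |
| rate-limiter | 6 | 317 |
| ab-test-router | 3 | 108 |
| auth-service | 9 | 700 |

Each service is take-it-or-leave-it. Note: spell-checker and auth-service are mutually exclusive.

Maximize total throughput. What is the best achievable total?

Notification-fanout + pdf-renderer + auth-service uses 33 of the 33 GB and totals 2715.

2715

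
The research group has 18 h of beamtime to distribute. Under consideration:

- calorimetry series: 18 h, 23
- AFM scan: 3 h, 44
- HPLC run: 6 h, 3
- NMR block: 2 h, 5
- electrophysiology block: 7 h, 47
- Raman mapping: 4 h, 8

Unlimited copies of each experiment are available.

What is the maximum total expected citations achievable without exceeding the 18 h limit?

264

Taking 6×AFM scan: 18 h used, 264 in expected citations.
Nothing else within 18 h beats 264.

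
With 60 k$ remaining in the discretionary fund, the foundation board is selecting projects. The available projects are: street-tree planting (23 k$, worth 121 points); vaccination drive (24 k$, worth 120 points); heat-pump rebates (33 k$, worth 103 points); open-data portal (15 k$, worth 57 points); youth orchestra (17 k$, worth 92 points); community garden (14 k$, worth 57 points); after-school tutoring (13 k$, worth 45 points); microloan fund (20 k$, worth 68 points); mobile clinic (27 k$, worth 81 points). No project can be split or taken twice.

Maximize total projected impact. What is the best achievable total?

286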